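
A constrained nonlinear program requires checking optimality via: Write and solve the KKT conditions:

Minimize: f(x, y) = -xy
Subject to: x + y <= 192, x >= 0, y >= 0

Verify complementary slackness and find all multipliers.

Problem: min -xy s.t. x + y <= 192 (multiplier lambda), x >= 0 (mu_x), y >= 0 (mu_y)
KKT stationarity: -y + lambda - mu_x = 0, -x + lambda - mu_y = 0, with lambda, mu_x, mu_y >= 0
Complementary slackness: lambda*(x + y - 192) = 0, mu_x*x = 0, mu_y*y = 0
If lambda = 0: y = -mu_x <= 0 and x = -mu_y <= 0 force x = y = 0 with f = 0; but x = y = 96 is feasible with f = -9216 < 0, so this is not the minimum. Hence lambda > 0 and x + y = 192.
Try x > 0, y > 0 (so mu_x = mu_y = 0): y = lambda, x = lambda => x = y = lambda
x + y = 192 => 2*lambda = 192 => lambda = 96
x* = y* = 96 > 0, consistent with mu_x = mu_y = 0.
(Any feasible point with x = 0 or y = 0 has f = 0 > -9216, so the minimum is not on those boundaries.)
min(-xy) = -9216 (i.e. max xy = 9216)
Multipliers: lambda = 96, mu_x = 0, mu_y = 0
Complementary slackness: lambda*(x + y - 192) = 96*(96 + 96 - 192) = 0, mu_x*x = 0*96 = 0, mu_y*y = 0*96 = 0. Satisfied.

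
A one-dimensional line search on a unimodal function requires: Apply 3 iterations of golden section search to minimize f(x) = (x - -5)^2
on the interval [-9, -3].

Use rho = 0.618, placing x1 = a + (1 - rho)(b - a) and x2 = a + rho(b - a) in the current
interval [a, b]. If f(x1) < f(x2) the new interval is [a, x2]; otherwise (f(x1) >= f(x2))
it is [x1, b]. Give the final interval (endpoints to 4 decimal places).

Golden section search for min of f(x) = (x - -5)^2 on [-9, -3].
Each step: x1 = a + (1 - rho)(b - a), x2 = a + rho(b - a); if f(x1) < f(x2) keep [a, x2], otherwise keep [x1, b].
Step 1: [-9.0000, -3.0000], x1=-6.7080 (f=2.9173), x2=-5.2920 (f=0.0853); f(x1) > f(x2) => keep [-6.7080, -3.0000]
Step 2: [-6.7080, -3.0000], x1=-5.2915 (f=0.0850), x2=-4.4165 (f=0.3405); f(x1) < f(x2) => keep [-6.7080, -4.4165]
Step 3: [-6.7080, -4.4165], x1=-5.8326 (f=0.6933), x2=-5.2918 (f=0.0852); f(x1) > f(x2) => keep [-5.8326, -4.4165]
Final interval: [-5.8326, -4.4165]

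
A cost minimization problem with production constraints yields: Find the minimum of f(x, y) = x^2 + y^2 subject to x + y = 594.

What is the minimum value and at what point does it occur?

Substitute y = 594 - x into f(x,y) = x^2 + y^2:
g(x) = x^2 + (594 - x)^2 = 2x^2 - 1188x + 352836
g'(x) = 4x - 1188 = 0  =>  x = 297
y = 594 - 297 = 297
Minimum value = 297^2 + 297^2 = 176418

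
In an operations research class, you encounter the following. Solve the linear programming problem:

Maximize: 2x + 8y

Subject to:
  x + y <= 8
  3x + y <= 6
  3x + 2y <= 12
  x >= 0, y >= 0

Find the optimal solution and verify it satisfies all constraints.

Feasible vertices: (0, 0), (0, 6), (2, 0)
Objective 2x + 8y at each vertex:
  (0, 0): 0
  (0, 6): 48
  (2, 0): 4
Maximum is 48 at (0, 6).
Verify constraints at (x, y) = (0, 6):
  1*0 + 1*6 = 6 <= 8
  3*0 + 1*6 = 6 <= 6 (active)
  3*0 + 2*6 = 12 <= 12 (active)
  x = 0 >= 0, y = 6 >= 0. All constraints satisfied.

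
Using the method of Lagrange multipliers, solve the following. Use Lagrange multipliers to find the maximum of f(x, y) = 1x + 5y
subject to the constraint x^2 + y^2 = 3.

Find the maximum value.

Set up Lagrange conditions: grad f = lambda * grad g
  1 = 2*lambda*x
  5 = 2*lambda*y
From these: x/y = 1/5, so x = 1t, y = 5t for some t.
Substitute into constraint: (1t)^2 + (5t)^2 = 3
  t^2 * 26 = 3
  t = sqrt(3/26)
Maximum = 1*x + 5*y = (1^2 + 5^2)*t = 26 * sqrt(3/26) = sqrt(78)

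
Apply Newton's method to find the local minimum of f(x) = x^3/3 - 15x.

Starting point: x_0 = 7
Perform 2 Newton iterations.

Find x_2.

f(x) = x^3/3 - 15x
f'(x) = x^2 - 15, f''(x) = 2x
Newton update: x_{n+1} = x_n - (x_n^2 - 15)/(2*x_n)
Step 1: x_0 = 7, f'=34, f''=14, x_1 = 32/7
Step 2: x_1 = 32/7, f'=289/49, f''=64/7, x_2 = 1759/448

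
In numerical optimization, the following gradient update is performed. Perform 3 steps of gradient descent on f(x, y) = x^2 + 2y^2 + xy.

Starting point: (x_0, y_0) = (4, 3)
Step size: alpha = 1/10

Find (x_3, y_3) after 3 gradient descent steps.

f(x,y) = x^2 + 2y^2 + xy
grad_x = 2x + 1y, grad_y = 4y + 1x
Step 1: grad = (11, 16), (29/10, 7/5)
Step 2: grad = (36/5, 17/2), (109/50, 11/20)
Step 3: grad = (491/100, 219/50), (1689/1000, 14/125)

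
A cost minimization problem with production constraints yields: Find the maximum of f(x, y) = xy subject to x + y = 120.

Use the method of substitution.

Substitute y = 120 - x into f(x,y) = xy:
g(x) = x(120 - x) = 120x - x^2
g'(x) = 120 - 2x = 0  =>  x = 60
y = 120 - 60 = 60
Maximum value = 60 * 60 = 3600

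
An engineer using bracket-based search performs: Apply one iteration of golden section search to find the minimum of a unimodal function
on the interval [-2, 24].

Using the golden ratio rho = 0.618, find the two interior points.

Golden section search on [-2, 24].
Golden ratio rho = 0.618 (approx).
Interior points:
  x_1 = -2 + (1-0.618)*26 = 7.9320
  x_2 = -2 + 0.618*26 = 14.0680
Compare f(x_1) and f(x_2) to determine which subinterval to keep.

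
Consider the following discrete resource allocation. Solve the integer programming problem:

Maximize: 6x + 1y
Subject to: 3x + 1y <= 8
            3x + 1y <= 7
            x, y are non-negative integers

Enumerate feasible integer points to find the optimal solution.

Constraint 1: 3x + 1y <= 8
Constraint 2: 3x + 1y <= 7
Feasible x range (need y >= 0): 0 <= x <= min(8/3, 7/3) => x in {0, ..., 2}.
Enumerate feasible integer points row by row (the coefficient of y is 1 > 0, so for each x the largest feasible y gives the best value):
  x = 0: y <= min((8 - 3*0)/1, (7 - 3*0)/1) => y in {0, ..., 7}; best 6*0 + 1*7 = 7
  x = 1: y <= min((8 - 3*1)/1, (7 - 3*1)/1) => y in {0, ..., 4}; best 6*1 + 1*4 = 10
  x = 2: y <= min((8 - 3*2)/1, (7 - 3*2)/1) => y in {0, ..., 1}; best 6*2 + 1*1 = 13
The maximum 6x + 1y = 13 is achieved at x = 2, y = 1.
Check: 3*2 + 1*1 = 7 <= 8 and 3*2 + 1*1 = 7 <= 7.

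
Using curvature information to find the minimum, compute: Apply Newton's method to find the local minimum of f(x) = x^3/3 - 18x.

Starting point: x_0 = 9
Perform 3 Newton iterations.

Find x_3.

f(x) = x^3/3 - 18x
f'(x) = x^2 - 18, f''(x) = 2x
Newton update: x_{n+1} = x_n - (x_n^2 - 18)/(2*x_n)
Step 1: x_0 = 9, f'=63, f''=18, x_1 = 11/2
Step 2: x_1 = 11/2, f'=49/4, f''=11, x_2 = 193/44
Step 3: x_2 = 193/44, f'=2401/1936, f''=193/22, x_3 = 72097/16984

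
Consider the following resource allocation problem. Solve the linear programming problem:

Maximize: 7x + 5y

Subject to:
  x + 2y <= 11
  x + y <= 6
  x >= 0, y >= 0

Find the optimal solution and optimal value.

Feasible vertices: (0, 0), (0, 11/2), (1, 5), (6, 0)
Objective 7x + 5y at each:
  (0, 0): 0
  (0, 11/2): 55/2
  (1, 5): 32
  (6, 0): 42
Maximum is 42 at (6, 0).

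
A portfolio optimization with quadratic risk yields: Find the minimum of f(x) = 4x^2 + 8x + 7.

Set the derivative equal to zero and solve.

f(x) = 4x^2 + 8x + 7
f'(x) = 8x + (8) = 0
x = -8/8 = -1
f(-1) = 3
Since f''(x) = 8 > 0, this is a minimum.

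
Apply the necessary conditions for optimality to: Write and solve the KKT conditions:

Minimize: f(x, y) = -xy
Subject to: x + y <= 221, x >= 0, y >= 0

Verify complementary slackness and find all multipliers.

Problem: min -xy s.t. x + y <= 221 (multiplier lambda), x >= 0 (mu_x), y >= 0 (mu_y)
KKT stationarity: -y + lambda - mu_x = 0, -x + lambda - mu_y = 0, with lambda, mu_x, mu_y >= 0
Complementary slackness: lambda*(x + y - 221) = 0, mu_x*x = 0, mu_y*y = 0
If lambda = 0: y = -mu_x <= 0 and x = -mu_y <= 0 force x = y = 0 with f = 0; but x = y = 221/2 is feasible with f = -48841/4 < 0, so this is not the minimum. Hence lambda > 0 and x + y = 221.
Try x > 0, y > 0 (so mu_x = mu_y = 0): y = lambda, x = lambda => x = y = lambda
x + y = 221 => 2*lambda = 221 => lambda = 221/2
x* = y* = 221/2 > 0, consistent with mu_x = mu_y = 0.
(Any feasible point with x = 0 or y = 0 has f = 0 > -48841/4, so the minimum is not on those boundaries.)
min(-xy) = -48841/4 (i.e. max xy = 48841/4)
Multipliers: lambda = 221/2, mu_x = 0, mu_y = 0
Complementary slackness: lambda*(x + y - 221) = 221/2*(221/2 + 221/2 - 221) = 0, mu_x*x = 0*221/2 = 0, mu_y*y = 0*221/2 = 0. Satisfied.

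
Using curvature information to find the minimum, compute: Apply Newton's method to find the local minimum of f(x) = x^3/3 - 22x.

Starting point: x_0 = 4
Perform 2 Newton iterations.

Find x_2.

f(x) = x^3/3 - 22x
f'(x) = x^2 - 22, f''(x) = 2x
Newton update: x_{n+1} = x_n - (x_n^2 - 22)/(2*x_n)
Step 1: x_0 = 4, f'=-6, f''=8, x_1 = 19/4
Step 2: x_1 = 19/4, f'=9/16, f''=19/2, x_2 = 713/152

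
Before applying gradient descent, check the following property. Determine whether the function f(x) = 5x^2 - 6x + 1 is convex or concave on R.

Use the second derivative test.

f(x) = 5x^2 - 6x + 1
f'(x) = 10x - 6
f''(x) = 10
Since f''(x) = 10 > 0 for all x, f is convex on R.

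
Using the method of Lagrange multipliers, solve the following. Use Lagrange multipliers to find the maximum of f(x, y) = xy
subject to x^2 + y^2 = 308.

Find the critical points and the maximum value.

Lagrange conditions: y = 2*lambda*x and x = 2*lambda*y
If x = 0 then y = 0, violating the constraint, so x, y != 0.
Dividing: y/x = x/y => x^2 = y^2 => y = x or y = -x
Constraint: 2x^2 = 308 => x^2 = 154 => x = +/-sqrt(154)
Critical points: (sqrt(154), sqrt(154)), (-sqrt(154), -sqrt(154)), (sqrt(154), -sqrt(154)), (-sqrt(154), sqrt(154))
  y = x:  xy = x^2 = 154  at (sqrt(154), sqrt(154)) and (-sqrt(154), -sqrt(154))
  y = -x: xy = -x^2 = -154 at (sqrt(154), -sqrt(154)) and (-sqrt(154), sqrt(154))
Maximum xy = 154 at (sqrt(154), sqrt(154)) and (-sqrt(154), -sqrt(154))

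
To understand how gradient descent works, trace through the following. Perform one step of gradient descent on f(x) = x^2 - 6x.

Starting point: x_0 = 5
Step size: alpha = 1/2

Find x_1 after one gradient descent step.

f(x) = x^2 - 6x
f'(x) = 2x - 6
f'(5) = 2*5 + (-6) = 4
x_1 = x_0 - alpha * f'(x_0) = 5 - 1/2 * 4 = 3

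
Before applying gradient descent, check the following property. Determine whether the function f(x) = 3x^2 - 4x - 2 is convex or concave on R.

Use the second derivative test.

f(x) = 3x^2 - 4x - 2
f'(x) = 6x - 4
f''(x) = 6
Since f''(x) = 6 > 0 for all x, f is convex on R.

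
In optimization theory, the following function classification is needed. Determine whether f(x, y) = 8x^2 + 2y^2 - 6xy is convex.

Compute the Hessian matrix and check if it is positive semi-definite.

f(x,y) = 8x^2 + 2y^2 - 6xy
Hessian H = [[16, -6], [-6, 4]]
trace(H) = 20, det(H) = 28
Eigenvalues: (20 +/- sqrt(288)) / 2 = 18.49, 1.515
Since both eigenvalues > 0, f is convex.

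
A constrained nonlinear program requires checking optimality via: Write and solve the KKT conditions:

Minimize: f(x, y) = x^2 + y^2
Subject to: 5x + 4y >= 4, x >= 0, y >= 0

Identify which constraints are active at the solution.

KKT conditions for min x^2 + y^2 s.t. 5x + 4y >= 4, x >= 0, y >= 0:
Stationarity: 2x = mu*5 + mu_x, 2y = mu*4 + mu_y, with mu, mu_x, mu_y >= 0
Complementary slackness: mu*(5x + 4y - 4) = 0, mu_x*x = 0, mu_y*y = 0
(0, 0) is infeasible (5*0 + 4*0 < 4), so if mu = 0 stationarity would force x = mu_x/2 >= 0, y = mu_y/2 >= 0 with mu_x*x = mu_y*y = 0, i.e. x = y = 0: contradiction. Hence mu > 0 and 5x + 4y = 4 is active.
Try x > 0, y > 0 (so mu_x = mu_y = 0): x = 5*mu/2, y = 4*mu/2
Substitute: 5*(5*mu/2) + 4*(4*mu/2) = 4
  mu*41/2 = 4 => mu = 8/41
x* = 20/41 > 0, y* = 16/41 > 0, consistent with mu_x = mu_y = 0.
f is convex and the constraints are linear, so this KKT point is the global minimum.
f* = 16/41
Active constraints: 5x + 4y >= 4 (holds with equality, mu = 8/41 > 0); x >= 0 and y >= 0 are inactive (mu_x = mu_y = 0).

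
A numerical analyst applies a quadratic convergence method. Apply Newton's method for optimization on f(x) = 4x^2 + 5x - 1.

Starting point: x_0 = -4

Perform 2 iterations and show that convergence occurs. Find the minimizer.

f(x) = 4x^2 + 5x - 1, f'(x) = 8x + (5), f''(x) = 8
Step 1: f'(-4) = -27, x_1 = -4 - -27/8 = -5/8
Step 2: f'(-5/8) = 0, x_2 = -5/8 (converged)
Newton's method converges in 1 step for quadratics.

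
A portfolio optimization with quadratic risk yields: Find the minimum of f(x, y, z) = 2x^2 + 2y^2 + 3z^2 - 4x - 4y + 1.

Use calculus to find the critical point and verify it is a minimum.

f(x,y,z) = 2x^2 + 2y^2 + 3z^2 - 4x - 4y + 1
df/dx = 4x + (-4) = 0 => x = 1
df/dy = 4y + (-4) = 0 => y = 1
df/dz = 6z + (0) = 0 => z = 0
f(1,1,0) = 2*(1)^2 + 2*(1)^2 + 3*(0)^2 + -4*(1) + -4*(1) + 1 = -3
Hessian is diagonal with entries 4, 4, 6 > 0, confirmed minimum.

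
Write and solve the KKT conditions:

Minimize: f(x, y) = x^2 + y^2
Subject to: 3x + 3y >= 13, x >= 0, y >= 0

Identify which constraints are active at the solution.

KKT conditions for min x^2 + y^2 s.t. 3x + 3y >= 13, x >= 0, y >= 0:
Stationarity: 2x = mu*3 + mu_x, 2y = mu*3 + mu_y, with mu, mu_x, mu_y >= 0
Complementary slackness: mu*(3x + 3y - 13) = 0, mu_x*x = 0, mu_y*y = 0
(0, 0) is infeasible (3*0 + 3*0 < 13), so if mu = 0 stationarity would force x = mu_x/2 >= 0, y = mu_y/2 >= 0 with mu_x*x = mu_y*y = 0, i.e. x = y = 0: contradiction. Hence mu > 0 and 3x + 3y = 13 is active.
Try x > 0, y > 0 (so mu_x = mu_y = 0): x = 3*mu/2, y = 3*mu/2
Substitute: 3*(3*mu/2) + 3*(3*mu/2) = 13
  mu*18/2 = 13 => mu = 13/9
x* = 13/6 > 0, y* = 13/6 > 0, consistent with mu_x = mu_y = 0.
f is convex and the constraints are linear, so this KKT point is the global minimum.
f* = 169/18
Active constraints: 3x + 3y >= 13 (holds with equality, mu = 13/9 > 0); x >= 0 and y >= 0 are inactive (mu_x = mu_y = 0).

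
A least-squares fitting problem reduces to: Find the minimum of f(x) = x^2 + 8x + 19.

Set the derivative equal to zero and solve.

f(x) = x^2 + 8x + 19
f'(x) = 2x + (8) = 0
x = -8/2 = -4
f(-4) = 3
Since f''(x) = 2 > 0, this is a minimum.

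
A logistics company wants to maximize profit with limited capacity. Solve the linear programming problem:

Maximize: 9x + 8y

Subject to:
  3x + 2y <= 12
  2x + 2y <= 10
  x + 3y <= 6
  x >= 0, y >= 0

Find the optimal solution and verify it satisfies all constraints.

Feasible vertices: (0, 0), (0, 2), (24/7, 6/7), (4, 0)
Objective 9x + 8y at each vertex:
  (0, 0): 0
  (0, 2): 16
  (24/7, 6/7): 264/7
  (4, 0): 36
Maximum is 264/7 at (24/7, 6/7).
Verify constraints at (x, y) = (24/7, 6/7):
  3*(24/7) + 2*(6/7) = 12 <= 12 (active)
  2*(24/7) + 2*(6/7) = 60/7 <= 10
  1*(24/7) + 3*(6/7) = 6 <= 6 (active)
  x = 24/7 >= 0, y = 6/7 >= 0. All constraints satisfied.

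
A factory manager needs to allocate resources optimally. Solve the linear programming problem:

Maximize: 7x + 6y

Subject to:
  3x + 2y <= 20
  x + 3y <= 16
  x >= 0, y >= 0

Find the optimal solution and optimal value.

Feasible vertices: (0, 0), (0, 16/3), (4, 4), (20/3, 0)
Objective 7x + 6y at each:
  (0, 0): 0
  (0, 16/3): 32
  (4, 4): 52
  (20/3, 0): 140/3
Maximum is 52 at (4, 4).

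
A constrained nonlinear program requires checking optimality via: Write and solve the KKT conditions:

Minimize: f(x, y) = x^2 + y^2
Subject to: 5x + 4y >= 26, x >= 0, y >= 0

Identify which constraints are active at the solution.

KKT conditions for min x^2 + y^2 s.t. 5x + 4y >= 26, x >= 0, y >= 0:
Stationarity: 2x = mu*5 + mu_x, 2y = mu*4 + mu_y, with mu, mu_x, mu_y >= 0
Complementary slackness: mu*(5x + 4y - 26) = 0, mu_x*x = 0, mu_y*y = 0
(0, 0) is infeasible (5*0 + 4*0 < 26), so if mu = 0 stationarity would force x = mu_x/2 >= 0, y = mu_y/2 >= 0 with mu_x*x = mu_y*y = 0, i.e. x = y = 0: contradiction. Hence mu > 0 and 5x + 4y = 26 is active.
Try x > 0, y > 0 (so mu_x = mu_y = 0): x = 5*mu/2, y = 4*mu/2
Substitute: 5*(5*mu/2) + 4*(4*mu/2) = 26
  mu*41/2 = 26 => mu = 52/41
x* = 130/41 > 0, y* = 104/41 > 0, consistent with mu_x = mu_y = 0.
f is convex and the constraints are linear, so this KKT point is the global minimum.
f* = 676/41
Active constraints: 5x + 4y >= 26 (holds with equality, mu = 52/41 > 0); x >= 0 and y >= 0 are inactive (mu_x = mu_y = 0).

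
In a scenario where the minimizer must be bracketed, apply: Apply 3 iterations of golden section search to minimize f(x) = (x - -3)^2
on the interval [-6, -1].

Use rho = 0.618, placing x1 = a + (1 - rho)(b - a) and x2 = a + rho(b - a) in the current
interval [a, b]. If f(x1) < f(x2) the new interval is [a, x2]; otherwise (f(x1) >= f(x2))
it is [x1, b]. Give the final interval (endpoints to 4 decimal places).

Golden section search for min of f(x) = (x - -3)^2 on [-6, -1].
Each step: x1 = a + (1 - rho)(b - a), x2 = a + rho(b - a); if f(x1) < f(x2) keep [a, x2], otherwise keep [x1, b].
Step 1: [-6.0000, -1.0000], x1=-4.0900 (f=1.1881), x2=-2.9100 (f=0.0081); f(x1) > f(x2) => keep [-4.0900, -1.0000]
Step 2: [-4.0900, -1.0000], x1=-2.9096 (f=0.0082), x2=-2.1804 (f=0.6718); f(x1) < f(x2) => keep [-4.0900, -2.1804]
Step 3: [-4.0900, -2.1804], x1=-3.3605 (f=0.1300), x2=-2.9099 (f=0.0081); f(x1) > f(x2) => keep [-3.3605, -2.1804]
Final interval: [-3.3605, -2.1804]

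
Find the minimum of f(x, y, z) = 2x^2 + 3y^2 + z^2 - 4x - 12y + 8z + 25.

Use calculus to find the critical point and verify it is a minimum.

f(x,y,z) = 2x^2 + 3y^2 + z^2 - 4x - 12y + 8z + 25
df/dx = 4x + (-4) = 0 => x = 1
df/dy = 6y + (-12) = 0 => y = 2
df/dz = 2z + (8) = 0 => z = -4
f(1,2,-4) = 2*(1)^2 + 3*(2)^2 + 1*(-4)^2 + -4*(1) + -12*(2) + 8*(-4) + 25 = -5
Hessian is diagonal with entries 4, 6, 2 > 0, confirmed minimum.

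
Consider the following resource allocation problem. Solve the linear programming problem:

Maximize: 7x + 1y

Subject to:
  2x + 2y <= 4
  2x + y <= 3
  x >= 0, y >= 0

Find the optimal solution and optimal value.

Feasible vertices: (0, 0), (0, 2), (1, 1), (3/2, 0)
Objective 7x + 1y at each:
  (0, 0): 0
  (0, 2): 2
  (1, 1): 8
  (3/2, 0): 21/2
Maximum is 21/2 at (3/2, 0).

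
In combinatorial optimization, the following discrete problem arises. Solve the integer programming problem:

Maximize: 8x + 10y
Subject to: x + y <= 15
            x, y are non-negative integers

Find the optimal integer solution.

Objective: 8x + 10y, constraint: x + y <= 15
Coefficient of y is 10 > coefficient of x is 8, so allocate the entire budget to y.
Optimal: x = 0, y = 15, value = 150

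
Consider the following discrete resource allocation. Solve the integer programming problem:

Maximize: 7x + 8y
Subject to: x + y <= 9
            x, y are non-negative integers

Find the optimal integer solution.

Objective: 7x + 8y, constraint: x + y <= 9
Coefficient of y is 8 > coefficient of x is 7, so allocate the entire budget to y.
Optimal: x = 0, y = 9, value = 72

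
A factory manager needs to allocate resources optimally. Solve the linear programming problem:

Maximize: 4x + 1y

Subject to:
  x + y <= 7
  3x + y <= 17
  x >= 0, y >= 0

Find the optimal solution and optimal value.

Feasible vertices: (0, 0), (0, 7), (5, 2), (17/3, 0)
Objective 4x + 1y at each:
  (0, 0): 0
  (0, 7): 7
  (5, 2): 22
  (17/3, 0): 68/3
Maximum is 68/3 at (17/3, 0).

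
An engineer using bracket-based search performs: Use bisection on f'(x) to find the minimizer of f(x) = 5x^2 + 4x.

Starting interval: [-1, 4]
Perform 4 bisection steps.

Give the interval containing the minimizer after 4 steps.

Finding critical point of f(x) = 5x^2 + 4x using bisection on f'(x) = 10x + 4.
f'(x) = 0 when x = -2/5.
Starting interval: [-1, 4]
Step 1: mid = 3/2, f'(mid) = 19, new interval = [-1, 3/2]
Step 2: mid = 1/4, f'(mid) = 13/2, new interval = [-1, 1/4]
Step 3: mid = -3/8, f'(mid) = 1/4, new interval = [-1, -3/8]
Step 4: mid = -11/16, f'(mid) = -23/8, new interval = [-11/16, -3/8]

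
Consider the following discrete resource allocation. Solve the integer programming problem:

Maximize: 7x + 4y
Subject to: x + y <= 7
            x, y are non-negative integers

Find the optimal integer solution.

Objective: 7x + 4y, constraint: x + y <= 7
Coefficient of x is 7 >= coefficient of y is 4, so allocate the entire budget to x.
Optimal: x = 7, y = 0, value = 49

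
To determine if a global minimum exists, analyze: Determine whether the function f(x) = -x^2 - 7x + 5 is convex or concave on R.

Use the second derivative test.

f(x) = -x^2 - 7x + 5
f'(x) = -2x - 7
f''(x) = -2
Since f''(x) = -2 < 0 for all x, f is concave on R.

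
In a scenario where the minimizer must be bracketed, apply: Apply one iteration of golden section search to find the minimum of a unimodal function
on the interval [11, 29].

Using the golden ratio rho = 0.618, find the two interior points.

Golden section search on [11, 29].
Golden ratio rho = 0.618 (approx).
Interior points:
  x_1 = 11 + (1-0.618)*18 = 17.8760
  x_2 = 11 + 0.618*18 = 22.1240
Compare f(x_1) and f(x_2) to determine which subinterval to keep.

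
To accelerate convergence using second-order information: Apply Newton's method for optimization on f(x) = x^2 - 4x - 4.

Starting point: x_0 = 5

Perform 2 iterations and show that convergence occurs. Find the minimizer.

f(x) = x^2 - 4x - 4, f'(x) = 2x + (-4), f''(x) = 2
Step 1: f'(5) = 6, x_1 = 5 - 6/2 = 2
Step 2: f'(2) = 0, x_2 = 2 (converged)
Newton's method converges in 1 step for quadratics.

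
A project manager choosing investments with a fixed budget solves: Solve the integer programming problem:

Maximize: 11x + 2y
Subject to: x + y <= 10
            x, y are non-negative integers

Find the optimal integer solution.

Objective: 11x + 2y, constraint: x + y <= 10
Coefficient of x is 11 >= coefficient of y is 2, so allocate the entire budget to x.
Optimal: x = 10, y = 0, value = 110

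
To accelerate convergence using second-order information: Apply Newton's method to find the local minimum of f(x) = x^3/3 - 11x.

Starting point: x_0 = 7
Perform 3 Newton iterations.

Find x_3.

f(x) = x^3/3 - 11x
f'(x) = x^2 - 11, f''(x) = 2x
Newton update: x_{n+1} = x_n - (x_n^2 - 11)/(2*x_n)
Step 1: x_0 = 7, f'=38, f''=14, x_1 = 30/7
Step 2: x_1 = 30/7, f'=361/49, f''=60/7, x_2 = 1439/420
Step 3: x_2 = 1439/420, f'=130321/176400, f''=1439/210, x_3 = 4011121/1208760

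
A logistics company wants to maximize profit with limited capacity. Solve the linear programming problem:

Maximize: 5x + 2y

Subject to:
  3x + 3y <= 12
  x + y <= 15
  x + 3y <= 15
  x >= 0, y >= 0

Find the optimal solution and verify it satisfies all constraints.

Feasible vertices: (0, 0), (0, 4), (4, 0)
Objective 5x + 2y at each vertex:
  (0, 0): 0
  (0, 4): 8
  (4, 0): 20
Maximum is 20 at (4, 0).
Verify constraints at (x, y) = (4, 0):
  3*4 + 3*0 = 12 <= 12 (active)
  1*4 + 1*0 = 4 <= 15
  1*4 + 3*0 = 4 <= 15
  x = 4 >= 0, y = 0 >= 0. All constraints satisfied.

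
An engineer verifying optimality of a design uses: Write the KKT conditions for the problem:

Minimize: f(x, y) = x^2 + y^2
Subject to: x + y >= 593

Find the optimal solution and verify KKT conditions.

KKT conditions for min x^2 + y^2 s.t. x + y >= 593:
Stationarity: 2x = mu, 2y = mu
So x = y = mu/2.
Complementary slackness: mu*(x + y - 593) = 0
Primal feasibility: x + y >= 593; dual feasibility: mu >= 0
If mu = 0 then x = y = 0, but 0 + 0 < 593 is infeasible, so the constraint is active.
Constraint active: x + y = 2*(mu/2) = 593 => mu = 593
x = y = 593/2, f = 351649/2
Verify: stationarity 2*(593/2) = 593 = mu; primal 593/2 + 593/2 = 593 >= 593; dual mu = 593 >= 0; complementary slackness 593*(593 - 593) = 0. All KKT conditions hold.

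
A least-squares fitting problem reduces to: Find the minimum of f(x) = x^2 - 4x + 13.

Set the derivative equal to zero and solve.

f(x) = x^2 - 4x + 13
f'(x) = 2x + (-4) = 0
x = 4/2 = 2
f(2) = 9
Since f''(x) = 2 > 0, this is a minimum.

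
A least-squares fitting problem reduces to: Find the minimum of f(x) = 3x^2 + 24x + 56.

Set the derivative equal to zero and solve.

f(x) = 3x^2 + 24x + 56
f'(x) = 6x + (24) = 0
x = -24/6 = -4
f(-4) = 8
Since f''(x) = 6 > 0, this is a minimum.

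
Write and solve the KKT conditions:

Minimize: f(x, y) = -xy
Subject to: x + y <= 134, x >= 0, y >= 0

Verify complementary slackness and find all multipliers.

Problem: min -xy s.t. x + y <= 134 (multiplier lambda), x >= 0 (mu_x), y >= 0 (mu_y)
KKT stationarity: -y + lambda - mu_x = 0, -x + lambda - mu_y = 0, with lambda, mu_x, mu_y >= 0
Complementary slackness: lambda*(x + y - 134) = 0, mu_x*x = 0, mu_y*y = 0
If lambda = 0: y = -mu_x <= 0 and x = -mu_y <= 0 force x = y = 0 with f = 0; but x = y = 67 is feasible with f = -4489 < 0, so this is not the minimum. Hence lambda > 0 and x + y = 134.
Try x > 0, y > 0 (so mu_x = mu_y = 0): y = lambda, x = lambda => x = y = lambda
x + y = 134 => 2*lambda = 134 => lambda = 67
x* = y* = 67 > 0, consistent with mu_x = mu_y = 0.
(Any feasible point with x = 0 or y = 0 has f = 0 > -4489, so the minimum is not on those boundaries.)
min(-xy) = -4489 (i.e. max xy = 4489)
Multipliers: lambda = 67, mu_x = 0, mu_y = 0
Complementary slackness: lambda*(x + y - 134) = 67*(67 + 67 - 134) = 0, mu_x*x = 0*67 = 0, mu_y*y = 0*67 = 0. Satisfied.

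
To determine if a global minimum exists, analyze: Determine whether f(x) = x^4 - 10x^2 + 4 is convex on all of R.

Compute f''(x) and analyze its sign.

f(x) = x^4 - 10x^2 + 4
f'(x) = 4x^3 + -20x
f''(x) = 12x^2 + -20
f''(0) = -20 < 0, so not convex near x = 0
Therefore, f is not globally convex on R.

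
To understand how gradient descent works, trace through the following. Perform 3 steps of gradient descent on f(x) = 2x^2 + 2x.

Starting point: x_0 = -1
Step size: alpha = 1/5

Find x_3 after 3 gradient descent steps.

f(x) = 2x^2 + 2x, f'(x) = 4x + (2)
Step 1: f'(-1) = -2, x_1 = -1 - 1/5 * -2 = -3/5
Step 2: f'(-3/5) = -2/5, x_2 = -3/5 - 1/5 * -2/5 = -13/25
Step 3: f'(-13/25) = -2/25, x_3 = -13/25 - 1/5 * -2/25 = -63/125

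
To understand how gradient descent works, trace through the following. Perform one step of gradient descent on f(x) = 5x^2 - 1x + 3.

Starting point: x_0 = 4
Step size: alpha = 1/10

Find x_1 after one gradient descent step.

f(x) = 5x^2 - 1x + 3
f'(x) = 10x - 1
f'(4) = 10*4 + (-1) = 39
x_1 = x_0 - alpha * f'(x_0) = 4 - 1/10 * 39 = 1/10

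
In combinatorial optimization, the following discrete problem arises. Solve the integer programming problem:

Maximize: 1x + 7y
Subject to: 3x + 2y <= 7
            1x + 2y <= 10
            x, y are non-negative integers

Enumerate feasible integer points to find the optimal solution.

Constraint 1: 3x + 2y <= 7
Constraint 2: 1x + 2y <= 10
Feasible x range (need y >= 0): 0 <= x <= min(7/3, 10/1) => x in {0, ..., 2}.
Enumerate feasible integer points row by row (the coefficient of y is 7 > 0, so for each x the largest feasible y gives the best value):
  x = 0: y <= min((7 - 3*0)/2, (10 - 1*0)/2) => y in {0, ..., 3}; best 1*0 + 7*3 = 21
  x = 1: y <= min((7 - 3*1)/2, (10 - 1*1)/2) => y in {0, ..., 2}; best 1*1 + 7*2 = 15
  x = 2: y <= min((7 - 3*2)/2, (10 - 1*2)/2) => y in {0}; best 1*2 + 7*0 = 2
The maximum 1x + 7y = 21 is achieved at x = 0, y = 3.
Check: 3*0 + 2*3 = 6 <= 7 and 1*0 + 2*3 = 6 <= 10.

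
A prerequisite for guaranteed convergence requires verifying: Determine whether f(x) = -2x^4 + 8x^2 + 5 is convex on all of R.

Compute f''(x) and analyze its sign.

f(x) = -2x^4 + 8x^2 + 5
f'(x) = -8x^3 + 16x
f''(x) = -24x^2 + 16
f''(x) = -24x^2 + 16 -> -inf as |x| -> inf
Therefore, f is not globally convex on R.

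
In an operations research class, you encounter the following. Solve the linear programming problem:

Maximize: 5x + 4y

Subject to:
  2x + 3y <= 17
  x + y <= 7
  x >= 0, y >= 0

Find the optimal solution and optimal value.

Feasible vertices: (0, 0), (0, 17/3), (4, 3), (7, 0)
Objective 5x + 4y at each:
  (0, 0): 0
  (0, 17/3): 68/3
  (4, 3): 32
  (7, 0): 35
Maximum is 35 at (7, 0).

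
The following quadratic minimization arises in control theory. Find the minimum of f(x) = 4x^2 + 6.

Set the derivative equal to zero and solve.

f(x) = 4x^2 + 6
f'(x) = 8x + (0) = 0
x = 0/8 = 0
f(0) = 6
Since f''(x) = 8 > 0, this is a minimum.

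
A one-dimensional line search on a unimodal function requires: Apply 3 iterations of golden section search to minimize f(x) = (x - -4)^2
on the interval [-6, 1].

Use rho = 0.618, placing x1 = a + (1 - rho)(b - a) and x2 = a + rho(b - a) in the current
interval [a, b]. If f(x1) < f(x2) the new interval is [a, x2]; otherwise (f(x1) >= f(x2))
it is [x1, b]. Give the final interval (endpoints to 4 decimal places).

Golden section search for min of f(x) = (x - -4)^2 on [-6, 1].
Each step: x1 = a + (1 - rho)(b - a), x2 = a + rho(b - a); if f(x1) < f(x2) keep [a, x2], otherwise keep [x1, b].
Step 1: [-6.0000, 1.0000], x1=-3.3260 (f=0.4543), x2=-1.6740 (f=5.4103); f(x1) < f(x2) => keep [-6.0000, -1.6740]
Step 2: [-6.0000, -1.6740], x1=-4.3475 (f=0.1207), x2=-3.3265 (f=0.4536); f(x1) < f(x2) => keep [-6.0000, -3.3265]
Step 3: [-6.0000, -3.3265], x1=-4.9787 (f=0.9579), x2=-4.3478 (f=0.1210); f(x1) > f(x2) => keep [-4.9787, -3.3265]
Final interval: [-4.9787, -3.3265]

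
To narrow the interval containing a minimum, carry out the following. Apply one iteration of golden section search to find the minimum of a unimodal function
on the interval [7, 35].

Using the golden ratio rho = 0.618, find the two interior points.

Golden section search on [7, 35].
Golden ratio rho = 0.618 (approx).
Interior points:
  x_1 = 7 + (1-0.618)*28 = 17.6960
  x_2 = 7 + 0.618*28 = 24.3040
Compare f(x_1) and f(x_2) to determine which subinterval to keep.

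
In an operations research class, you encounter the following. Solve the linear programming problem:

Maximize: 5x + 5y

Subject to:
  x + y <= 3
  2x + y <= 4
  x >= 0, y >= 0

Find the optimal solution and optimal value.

Feasible vertices: (0, 0), (0, 3), (1, 2), (2, 0)
Objective 5x + 5y at each:
  (0, 0): 0
  (0, 3): 15
  (1, 2): 15
  (2, 0): 10
Maximum is 15 at (0, 3).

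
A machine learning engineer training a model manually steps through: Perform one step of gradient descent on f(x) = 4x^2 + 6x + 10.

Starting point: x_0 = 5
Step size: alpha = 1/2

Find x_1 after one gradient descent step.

f(x) = 4x^2 + 6x + 10
f'(x) = 8x + 6
f'(5) = 8*5 + (6) = 46
x_1 = x_0 - alpha * f'(x_0) = 5 - 1/2 * 46 = -18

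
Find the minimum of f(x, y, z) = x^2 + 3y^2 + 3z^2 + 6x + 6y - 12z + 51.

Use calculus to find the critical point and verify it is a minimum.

f(x,y,z) = x^2 + 3y^2 + 3z^2 + 6x + 6y - 12z + 51
df/dx = 2x + (6) = 0 => x = -3
df/dy = 6y + (6) = 0 => y = -1
df/dz = 6z + (-12) = 0 => z = 2
f(-3,-1,2) = 1*(-3)^2 + 3*(-1)^2 + 3*(2)^2 + 6*(-3) + 6*(-1) + -12*(2) + 51 = 27
Hessian is diagonal with entries 2, 6, 6 > 0, confirmed minimum.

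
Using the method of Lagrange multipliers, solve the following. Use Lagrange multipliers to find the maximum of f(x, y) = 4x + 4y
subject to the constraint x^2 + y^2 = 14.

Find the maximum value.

Set up Lagrange conditions: grad f = lambda * grad g
  4 = 2*lambda*x
  4 = 2*lambda*y
From these: x/y = 4/4, so x = 4t, y = 4t for some t.
Substitute into constraint: (4t)^2 + (4t)^2 = 14
  t^2 * 32 = 14
  t = sqrt(14/32)
Maximum = 4*x + 4*y = (4^2 + 4^2)*t = 32 * sqrt(14/32) = sqrt(448)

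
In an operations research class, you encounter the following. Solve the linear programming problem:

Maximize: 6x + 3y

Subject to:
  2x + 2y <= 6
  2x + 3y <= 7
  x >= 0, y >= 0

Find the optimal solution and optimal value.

Feasible vertices: (0, 0), (0, 7/3), (2, 1), (3, 0)
Objective 6x + 3y at each:
  (0, 0): 0
  (0, 7/3): 7
  (2, 1): 15
  (3, 0): 18
Maximum is 18 at (3, 0).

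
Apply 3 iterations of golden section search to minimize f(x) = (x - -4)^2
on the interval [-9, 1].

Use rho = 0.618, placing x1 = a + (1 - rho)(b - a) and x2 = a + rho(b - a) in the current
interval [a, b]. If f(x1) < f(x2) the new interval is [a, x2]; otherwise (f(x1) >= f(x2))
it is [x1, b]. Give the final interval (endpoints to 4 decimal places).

Golden section search for min of f(x) = (x - -4)^2 on [-9, 1].
Each step: x1 = a + (1 - rho)(b - a), x2 = a + rho(b - a); if f(x1) < f(x2) keep [a, x2], otherwise keep [x1, b].
Step 1: [-9.0000, 1.0000], x1=-5.1800 (f=1.3924), x2=-2.8200 (f=1.3924); f(x1) = f(x2) (tie, not '<') => keep [-5.1800, 1.0000]
Step 2: [-5.1800, 1.0000], x1=-2.8192 (f=1.3942), x2=-1.3608 (f=6.9656); f(x1) < f(x2) => keep [-5.1800, -1.3608]
Step 3: [-5.1800, -1.3608], x1=-3.7211 (f=0.0778), x2=-2.8197 (f=1.3931); f(x1) < f(x2) => keep [-5.1800, -2.8197]
Final interval: [-5.1800, -2.8197]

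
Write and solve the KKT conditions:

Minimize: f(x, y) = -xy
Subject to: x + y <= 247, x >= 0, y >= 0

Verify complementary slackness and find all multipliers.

Problem: min -xy s.t. x + y <= 247 (multiplier lambda), x >= 0 (mu_x), y >= 0 (mu_y)
KKT stationarity: -y + lambda - mu_x = 0, -x + lambda - mu_y = 0, with lambda, mu_x, mu_y >= 0
Complementary slackness: lambda*(x + y - 247) = 0, mu_x*x = 0, mu_y*y = 0
If lambda = 0: y = -mu_x <= 0 and x = -mu_y <= 0 force x = y = 0 with f = 0; but x = y = 247/2 is feasible with f = -61009/4 < 0, so this is not the minimum. Hence lambda > 0 and x + y = 247.
Try x > 0, y > 0 (so mu_x = mu_y = 0): y = lambda, x = lambda => x = y = lambda
x + y = 247 => 2*lambda = 247 => lambda = 247/2
x* = y* = 247/2 > 0, consistent with mu_x = mu_y = 0.
(Any feasible point with x = 0 or y = 0 has f = 0 > -61009/4, so the minimum is not on those boundaries.)
min(-xy) = -61009/4 (i.e. max xy = 61009/4)
Multipliers: lambda = 247/2, mu_x = 0, mu_y = 0
Complementary slackness: lambda*(x + y - 247) = 247/2*(247/2 + 247/2 - 247) = 0, mu_x*x = 0*247/2 = 0, mu_y*y = 0*247/2 = 0. Satisfied.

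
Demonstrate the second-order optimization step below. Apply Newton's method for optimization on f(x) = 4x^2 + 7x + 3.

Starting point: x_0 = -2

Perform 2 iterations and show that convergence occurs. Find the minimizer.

f(x) = 4x^2 + 7x + 3, f'(x) = 8x + (7), f''(x) = 8
Step 1: f'(-2) = -9, x_1 = -2 - -9/8 = -7/8
Step 2: f'(-7/8) = 0, x_2 = -7/8 (converged)
Newton's method converges in 1 step for quadratics.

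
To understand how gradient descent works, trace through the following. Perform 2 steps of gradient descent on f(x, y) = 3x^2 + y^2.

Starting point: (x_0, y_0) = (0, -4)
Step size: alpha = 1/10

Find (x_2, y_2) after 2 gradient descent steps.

f(x,y) = 3x^2 + y^2
grad_x = 6x + 0y, grad_y = 2y + 0x
Step 1: grad = (0, -8), (0, -16/5)
Step 2: grad = (0, -32/5), (0, -64/25)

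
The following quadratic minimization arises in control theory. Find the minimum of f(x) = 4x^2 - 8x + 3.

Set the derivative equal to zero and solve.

f(x) = 4x^2 - 8x + 3
f'(x) = 8x + (-8) = 0
x = 8/8 = 1
f(1) = -1
Since f''(x) = 8 > 0, this is a minimum.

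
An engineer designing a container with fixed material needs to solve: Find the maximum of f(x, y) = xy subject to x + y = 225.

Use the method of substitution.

Substitute y = 225 - x into f(x,y) = xy:
g(x) = x(225 - x) = 225x - x^2
g'(x) = 225 - 2x = 0  =>  x = 225/2
y = 225 - 225/2 = 225/2
Maximum value = (225/2) * (225/2) = 50625/4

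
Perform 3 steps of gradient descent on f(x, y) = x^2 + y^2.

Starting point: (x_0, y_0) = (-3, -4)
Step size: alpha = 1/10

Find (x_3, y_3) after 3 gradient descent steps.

f(x,y) = x^2 + y^2
grad_x = 2x + 0y, grad_y = 2y + 0x
Step 1: grad = (-6, -8), (-12/5, -16/5)
Step 2: grad = (-24/5, -32/5), (-48/25, -64/25)
Step 3: grad = (-96/25, -128/25), (-192/125, -256/125)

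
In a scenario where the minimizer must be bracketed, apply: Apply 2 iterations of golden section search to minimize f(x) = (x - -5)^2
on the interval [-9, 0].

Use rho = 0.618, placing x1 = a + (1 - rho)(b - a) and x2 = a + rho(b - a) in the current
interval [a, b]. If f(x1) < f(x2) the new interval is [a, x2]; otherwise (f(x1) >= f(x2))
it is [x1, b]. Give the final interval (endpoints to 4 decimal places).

Golden section search for min of f(x) = (x - -5)^2 on [-9, 0].
Each step: x1 = a + (1 - rho)(b - a), x2 = a + rho(b - a); if f(x1) < f(x2) keep [a, x2], otherwise keep [x1, b].
Step 1: [-9.0000, 0.0000], x1=-5.5620 (f=0.3158), x2=-3.4380 (f=2.4398); f(x1) < f(x2) => keep [-9.0000, -3.4380]
Step 2: [-9.0000, -3.4380], x1=-6.8753 (f=3.5168), x2=-5.5627 (f=0.3166); f(x1) > f(x2) => keep [-6.8753, -3.4380]
Final interval: [-6.8753, -3.4380]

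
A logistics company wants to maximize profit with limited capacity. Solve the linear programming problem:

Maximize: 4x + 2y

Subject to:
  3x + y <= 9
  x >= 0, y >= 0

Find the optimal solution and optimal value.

The feasible region has vertices at [(0, 0), (3, 0), (0, 9)].
Checking objective 4x + 2y at each vertex:
  (0, 0): 4*0 + 2*0 = 0
  (3, 0): 4*3 + 2*0 = 12
  (0, 9): 4*0 + 2*9 = 18
Maximum is 18 at (0, 9).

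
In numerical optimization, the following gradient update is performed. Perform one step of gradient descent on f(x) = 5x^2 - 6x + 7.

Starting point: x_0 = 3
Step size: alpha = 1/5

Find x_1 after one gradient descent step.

f(x) = 5x^2 - 6x + 7
f'(x) = 10x - 6
f'(3) = 10*3 + (-6) = 24
x_1 = x_0 - alpha * f'(x_0) = 3 - 1/5 * 24 = -9/5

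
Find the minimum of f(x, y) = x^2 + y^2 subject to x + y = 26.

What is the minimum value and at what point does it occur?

Substitute y = 26 - x into f(x,y) = x^2 + y^2:
g(x) = x^2 + (26 - x)^2 = 2x^2 - 52x + 676
g'(x) = 4x - 52 = 0  =>  x = 13
y = 26 - 13 = 13
Minimum value = 13^2 + 13^2 = 338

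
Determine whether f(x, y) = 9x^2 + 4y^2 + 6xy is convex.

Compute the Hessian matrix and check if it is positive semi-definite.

f(x,y) = 9x^2 + 4y^2 + 6xy
Hessian H = [[18, 6], [6, 8]]
trace(H) = 26, det(H) = 108
Eigenvalues: (26 +/- sqrt(244)) / 2 = 20.81, 5.19
Since both eigenvalues > 0, f is convex.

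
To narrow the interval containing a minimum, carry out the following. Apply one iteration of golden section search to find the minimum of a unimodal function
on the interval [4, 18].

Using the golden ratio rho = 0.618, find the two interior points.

Golden section search on [4, 18].
Golden ratio rho = 0.618 (approx).
Interior points:
  x_1 = 4 + (1-0.618)*14 = 9.3480
  x_2 = 4 + 0.618*14 = 12.6520
Compare f(x_1) and f(x_2) to determine which subinterval to keep.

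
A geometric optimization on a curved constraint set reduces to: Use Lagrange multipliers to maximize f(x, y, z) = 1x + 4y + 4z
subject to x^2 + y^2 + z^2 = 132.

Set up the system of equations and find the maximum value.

Lagrange conditions: 1 = 2*lambda*x, 4 = 2*lambda*y, 4 = 2*lambda*z
So x:1 = y:4 = z:4, i.e. x = 1t, y = 4t, z = 4t
Constraint: t^2*(1^2 + 4^2 + 4^2) = 132
  t^2 * 33 = 132  =>  t = sqrt(4)
Maximum = 1*1t + 4*4t + 4*4t = 33*sqrt(4) = 66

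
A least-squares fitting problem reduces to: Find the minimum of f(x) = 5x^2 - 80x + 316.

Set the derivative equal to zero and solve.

f(x) = 5x^2 - 80x + 316
f'(x) = 10x + (-80) = 0
x = 80/10 = 8
f(8) = -4
Since f''(x) = 10 > 0, this is a minimum.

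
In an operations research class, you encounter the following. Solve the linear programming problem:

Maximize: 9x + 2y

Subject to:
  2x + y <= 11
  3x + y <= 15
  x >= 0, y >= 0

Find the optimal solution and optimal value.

Feasible vertices: (0, 0), (0, 11), (4, 3), (5, 0)
Objective 9x + 2y at each:
  (0, 0): 0
  (0, 11): 22
  (4, 3): 42
  (5, 0): 45
Maximum is 45 at (5, 0).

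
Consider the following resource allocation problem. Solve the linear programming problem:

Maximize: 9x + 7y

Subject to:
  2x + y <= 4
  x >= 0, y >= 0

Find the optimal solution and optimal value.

The feasible region has vertices at [(0, 0), (2, 0), (0, 4)].
Checking objective 9x + 7y at each vertex:
  (0, 0): 9*0 + 7*0 = 0
  (2, 0): 9*2 + 7*0 = 18
  (0, 4): 9*0 + 7*4 = 28
Maximum is 28 at (0, 4).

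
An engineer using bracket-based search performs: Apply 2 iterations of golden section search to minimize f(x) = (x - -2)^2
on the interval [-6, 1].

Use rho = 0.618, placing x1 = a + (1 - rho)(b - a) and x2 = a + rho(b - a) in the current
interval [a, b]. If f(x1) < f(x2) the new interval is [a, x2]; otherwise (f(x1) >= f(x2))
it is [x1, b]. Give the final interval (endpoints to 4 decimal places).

Golden section search for min of f(x) = (x - -2)^2 on [-6, 1].
Each step: x1 = a + (1 - rho)(b - a), x2 = a + rho(b - a); if f(x1) < f(x2) keep [a, x2], otherwise keep [x1, b].
Step 1: [-6.0000, 1.0000], x1=-3.3260 (f=1.7583), x2=-1.6740 (f=0.1063); f(x1) > f(x2) => keep [-3.3260, 1.0000]
Step 2: [-3.3260, 1.0000], x1=-1.6735 (f=0.1066), x2=-0.6525 (f=1.8157); f(x1) < f(x2) => keep [-3.3260, -0.6525]
Final interval: [-3.3260, -0.6525]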